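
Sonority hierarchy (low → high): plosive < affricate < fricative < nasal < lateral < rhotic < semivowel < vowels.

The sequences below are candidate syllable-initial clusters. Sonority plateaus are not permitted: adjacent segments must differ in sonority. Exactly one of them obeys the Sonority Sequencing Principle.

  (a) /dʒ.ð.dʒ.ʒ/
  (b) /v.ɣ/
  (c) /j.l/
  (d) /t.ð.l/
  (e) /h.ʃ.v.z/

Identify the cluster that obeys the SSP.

d

(a) /dʒ.ð.dʒ.ʒ/: profile 2-3-2-3 — violates.
(b) /v.ɣ/: profile 3-3 — violates.
(c) /j.l/: profile 7-5 — violates.
(d) /t.ð.l/: profile 1-3-5 — obeys.
(e) /h.ʃ.v.z/: profile 3-3-3-3 — violates.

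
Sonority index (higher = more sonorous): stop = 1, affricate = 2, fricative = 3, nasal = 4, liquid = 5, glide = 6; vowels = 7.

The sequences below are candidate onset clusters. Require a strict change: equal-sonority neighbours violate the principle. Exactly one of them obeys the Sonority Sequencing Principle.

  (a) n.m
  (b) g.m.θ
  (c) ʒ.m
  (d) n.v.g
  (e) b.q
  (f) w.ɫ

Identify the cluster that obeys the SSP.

(a) 4-4 → violates
(b) 1-4-3 → violates
(c) 3-4 → obeys
(d) 4-3-1 → violates
(e) 1-1 → violates
(f) 6-5 → violates

c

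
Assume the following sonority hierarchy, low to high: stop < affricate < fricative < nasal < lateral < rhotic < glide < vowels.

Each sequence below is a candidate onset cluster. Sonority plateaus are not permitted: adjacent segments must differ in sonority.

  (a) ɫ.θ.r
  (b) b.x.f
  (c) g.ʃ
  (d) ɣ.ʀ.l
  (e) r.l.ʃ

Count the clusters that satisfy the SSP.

1

(a) 5-3-6 → violates
(b) 1-3-3 → violates
(c) 1-3 → obeys
(d) 3-6-5 → violates
(e) 6-5-3 → violates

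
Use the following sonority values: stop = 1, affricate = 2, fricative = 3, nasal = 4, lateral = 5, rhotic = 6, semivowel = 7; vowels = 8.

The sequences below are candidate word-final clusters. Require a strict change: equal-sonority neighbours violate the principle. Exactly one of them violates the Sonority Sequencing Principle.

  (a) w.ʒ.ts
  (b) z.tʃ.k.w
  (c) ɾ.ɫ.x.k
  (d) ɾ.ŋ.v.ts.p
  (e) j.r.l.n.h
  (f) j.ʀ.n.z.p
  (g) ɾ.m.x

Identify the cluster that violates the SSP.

(a) sonority 7-3-2: well-formed.
(b) sonority 3-2-1-7: ill-formed.
(c) sonority 6-5-3-1: well-formed.
(d) sonority 6-4-3-2-1: well-formed.
(e) sonority 7-6-5-4-3: well-formed.
(f) sonority 7-6-4-3-1: well-formed.
(g) sonority 6-4-3: well-formed.

b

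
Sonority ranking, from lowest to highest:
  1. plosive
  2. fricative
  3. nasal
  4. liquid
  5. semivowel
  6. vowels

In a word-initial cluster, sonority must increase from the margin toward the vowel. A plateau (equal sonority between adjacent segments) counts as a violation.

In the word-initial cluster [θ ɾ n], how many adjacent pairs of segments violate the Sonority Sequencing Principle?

/θ/: fricative = 2.
/ɾ/: liquid = 4.
/n/: nasal = 3.
/θ/→/ɾ/: 2→4 (rises) — ok.
/ɾ/→/n/: 4→3 (does not rise) — violation.

1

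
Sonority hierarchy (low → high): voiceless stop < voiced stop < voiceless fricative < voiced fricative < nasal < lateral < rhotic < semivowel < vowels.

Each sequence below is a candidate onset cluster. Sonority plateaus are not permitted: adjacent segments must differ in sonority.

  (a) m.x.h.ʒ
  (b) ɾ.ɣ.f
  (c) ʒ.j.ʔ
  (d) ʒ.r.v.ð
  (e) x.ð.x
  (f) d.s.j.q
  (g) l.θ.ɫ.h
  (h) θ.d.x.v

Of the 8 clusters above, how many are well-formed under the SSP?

(a) m.x.h.ʒ: profile 5-3-3-4 — violates.
(b) ɾ.ɣ.f: profile 7-4-3 — violates.
(c) ʒ.j.ʔ: profile 4-8-1 — violates.
(d) ʒ.r.v.ð: profile 4-7-4-4 — violates.
(e) x.ð.x: profile 3-4-3 — violates.
(f) d.s.j.q: profile 2-3-8-1 — violates.
(g) l.θ.ɫ.h: profile 6-3-6-3 — violates.
(h) θ.d.x.v: profile 3-2-3-4 — violates.

0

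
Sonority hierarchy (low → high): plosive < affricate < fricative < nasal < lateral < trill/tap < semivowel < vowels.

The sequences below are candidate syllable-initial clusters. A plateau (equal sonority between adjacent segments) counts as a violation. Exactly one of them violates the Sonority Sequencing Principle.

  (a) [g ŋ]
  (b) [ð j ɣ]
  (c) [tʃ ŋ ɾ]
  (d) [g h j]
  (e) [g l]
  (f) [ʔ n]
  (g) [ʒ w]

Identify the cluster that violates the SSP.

b

(a) 1-4 → obeys
(b) 3-7-3 → violates
(c) 2-4-6 → obeys
(d) 1-3-7 → obeys
(e) 1-5 → obeys
(f) 1-4 → obeys
(g) 3-7 → obeys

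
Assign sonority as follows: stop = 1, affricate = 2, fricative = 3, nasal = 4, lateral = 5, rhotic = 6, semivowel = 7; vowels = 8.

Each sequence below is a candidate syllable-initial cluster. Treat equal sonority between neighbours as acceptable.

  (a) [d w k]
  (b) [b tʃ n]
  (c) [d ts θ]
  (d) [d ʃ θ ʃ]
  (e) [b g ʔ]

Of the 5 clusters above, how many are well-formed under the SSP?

(a) sonority 1-7-1: ill-formed.
(b) sonority 1-2-4: well-formed.
(c) sonority 1-2-3: well-formed.
(d) sonority 1-3-3-3: well-formed.
(e) sonority 1-1-1: well-formed.

4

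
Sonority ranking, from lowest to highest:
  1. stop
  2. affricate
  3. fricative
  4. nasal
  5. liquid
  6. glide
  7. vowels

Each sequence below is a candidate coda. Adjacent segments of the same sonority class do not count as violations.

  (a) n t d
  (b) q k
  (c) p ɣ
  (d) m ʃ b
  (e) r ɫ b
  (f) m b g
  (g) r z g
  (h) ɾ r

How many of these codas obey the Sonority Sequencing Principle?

7

(a) sonority 4-1-1: well-formed.
(b) sonority 1-1: well-formed.
(c) sonority 1-3: ill-formed.
(d) sonority 4-3-1: well-formed.
(e) sonority 5-5-1: well-formed.
(f) sonority 4-1-1: well-formed.
(g) sonority 5-3-1: well-formed.
(h) sonority 5-5: well-formed.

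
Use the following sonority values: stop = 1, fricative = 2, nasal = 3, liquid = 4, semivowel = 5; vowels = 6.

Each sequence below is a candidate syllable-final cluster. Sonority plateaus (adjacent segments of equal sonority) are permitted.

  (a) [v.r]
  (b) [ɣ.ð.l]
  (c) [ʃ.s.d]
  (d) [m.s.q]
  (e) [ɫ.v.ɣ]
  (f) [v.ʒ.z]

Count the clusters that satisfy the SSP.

4

(a) 2-4 → violates
(b) 2-2-4 → violates
(c) 2-2-1 → obeys
(d) 3-2-1 → obeys
(e) 4-2-2 → obeys
(f) 2-2-2 → obeys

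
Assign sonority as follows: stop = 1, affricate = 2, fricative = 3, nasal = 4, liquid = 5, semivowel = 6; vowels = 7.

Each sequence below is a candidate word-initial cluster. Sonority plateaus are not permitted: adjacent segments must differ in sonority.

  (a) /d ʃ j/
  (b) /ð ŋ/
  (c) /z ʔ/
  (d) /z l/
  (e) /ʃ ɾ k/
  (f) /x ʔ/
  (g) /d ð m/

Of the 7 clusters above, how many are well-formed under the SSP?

(a) sonority 1-3-6: well-formed.
(b) sonority 3-4: well-formed.
(c) sonority 3-1: ill-formed.
(d) sonority 3-5: well-formed.
(e) sonority 3-5-1: ill-formed.
(f) sonority 3-1: ill-formed.
(g) sonority 1-3-4: well-formed.

4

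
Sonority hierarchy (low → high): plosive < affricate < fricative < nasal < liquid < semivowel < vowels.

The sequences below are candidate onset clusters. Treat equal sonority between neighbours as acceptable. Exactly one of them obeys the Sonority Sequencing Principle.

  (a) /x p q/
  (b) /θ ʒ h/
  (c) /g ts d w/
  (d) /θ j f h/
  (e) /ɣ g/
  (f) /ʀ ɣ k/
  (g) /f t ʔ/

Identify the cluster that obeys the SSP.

b

(a) 3-1-1 → violates
(b) 3-3-3 → obeys
(c) 1-2-1-6 → violates
(d) 3-6-3-3 → violates
(e) 3-1 → violates
(f) 5-3-1 → violates
(g) 3-1-1 → violates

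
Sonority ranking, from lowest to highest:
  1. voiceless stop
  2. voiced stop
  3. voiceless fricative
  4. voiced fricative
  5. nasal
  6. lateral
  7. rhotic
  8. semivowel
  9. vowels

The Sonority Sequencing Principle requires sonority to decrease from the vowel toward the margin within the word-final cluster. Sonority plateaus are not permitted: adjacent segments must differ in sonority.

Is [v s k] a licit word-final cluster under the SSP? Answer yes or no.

/v/: voiced fricative = 4.
/s/: voiceless fricative = 3.
/k/: voiceless stop = 1.
The profile 4-3-1 strictly falls, so the word-final cluster satisfies the SSP.

yes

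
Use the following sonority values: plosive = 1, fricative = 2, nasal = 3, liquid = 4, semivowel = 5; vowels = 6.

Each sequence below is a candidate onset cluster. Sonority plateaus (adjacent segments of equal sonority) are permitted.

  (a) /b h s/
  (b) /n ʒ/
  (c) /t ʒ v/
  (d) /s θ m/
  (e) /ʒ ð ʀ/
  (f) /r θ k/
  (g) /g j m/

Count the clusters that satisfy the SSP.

4

(a) /b h s/: profile 1-2-2 — obeys.
(b) /n ʒ/: profile 3-2 — violates.
(c) /t ʒ v/: profile 1-2-2 — obeys.
(d) /s θ m/: profile 2-2-3 — obeys.
(e) /ʒ ð ʀ/: profile 2-2-4 — obeys.
(f) /r θ k/: profile 4-2-1 — violates.
(g) /g j m/: profile 1-5-3 — violates.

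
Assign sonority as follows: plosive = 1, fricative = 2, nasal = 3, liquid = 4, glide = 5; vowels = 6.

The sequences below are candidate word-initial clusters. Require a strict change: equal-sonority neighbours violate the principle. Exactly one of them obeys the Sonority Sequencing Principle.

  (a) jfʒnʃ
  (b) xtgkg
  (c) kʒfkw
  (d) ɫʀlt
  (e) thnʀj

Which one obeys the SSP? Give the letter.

e

(a) sonority 5-2-2-3-2: ill-formed.
(b) sonority 2-1-1-1-1: ill-formed.
(c) sonority 1-2-2-1-5: ill-formed.
(d) sonority 4-4-4-1: ill-formed.
(e) sonority 1-2-3-4-5: well-formed.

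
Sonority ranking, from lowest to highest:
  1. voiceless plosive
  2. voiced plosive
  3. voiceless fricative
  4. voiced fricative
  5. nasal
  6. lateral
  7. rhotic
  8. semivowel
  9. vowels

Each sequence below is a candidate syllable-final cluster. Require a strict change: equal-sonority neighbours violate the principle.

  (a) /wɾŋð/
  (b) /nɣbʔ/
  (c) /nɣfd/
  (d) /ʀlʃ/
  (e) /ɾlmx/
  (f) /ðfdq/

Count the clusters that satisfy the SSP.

6

(a) /wɾŋð/: profile 8-7-5-4 — obeys.
(b) /nɣbʔ/: profile 5-4-2-1 — obeys.
(c) /nɣfd/: profile 5-4-3-2 — obeys.
(d) /ʀlʃ/: profile 7-6-3 — obeys.
(e) /ɾlmx/: profile 7-6-5-3 — obeys.
(f) /ðfdq/: profile 4-3-2-1 — obeys.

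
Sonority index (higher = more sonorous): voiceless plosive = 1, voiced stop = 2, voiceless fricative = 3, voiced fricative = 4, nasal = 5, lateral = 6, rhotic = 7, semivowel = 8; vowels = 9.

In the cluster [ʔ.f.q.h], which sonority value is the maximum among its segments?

3

/ʔ/ is a voiceless plosive (sonority 1).
/f/ is a voiceless fricative (sonority 3).
/q/ is a voiceless plosive (sonority 1).
/h/ is a voiceless fricative (sonority 3).
The maximum is 3.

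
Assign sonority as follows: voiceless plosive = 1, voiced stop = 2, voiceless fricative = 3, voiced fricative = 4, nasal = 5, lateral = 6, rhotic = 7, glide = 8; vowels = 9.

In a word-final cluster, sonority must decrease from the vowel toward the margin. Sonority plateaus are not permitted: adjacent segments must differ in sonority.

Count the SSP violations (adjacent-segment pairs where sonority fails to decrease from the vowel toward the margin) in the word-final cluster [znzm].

2

/z/ — voiced fricative, sonority 4.
/n/ — nasal, sonority 5.
/z/ — voiced fricative, sonority 4.
/m/ — nasal, sonority 5.
/z/→/n/: 4→5 (does not fall) — violation.
/n/→/z/: 5→4 (falls) — ok.
/z/→/m/: 4→5 (does not fall) — violation.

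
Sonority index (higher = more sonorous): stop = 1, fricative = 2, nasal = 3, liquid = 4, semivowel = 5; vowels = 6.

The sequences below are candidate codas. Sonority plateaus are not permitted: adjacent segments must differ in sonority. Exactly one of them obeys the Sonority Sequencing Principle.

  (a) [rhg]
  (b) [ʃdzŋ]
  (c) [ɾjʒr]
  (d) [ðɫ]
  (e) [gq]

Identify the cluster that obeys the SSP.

(a) 4-2-1 → obeys
(b) 2-1-2-3 → violates
(c) 4-5-2-4 → violates
(d) 2-4 → violates
(e) 1-1 → violates

a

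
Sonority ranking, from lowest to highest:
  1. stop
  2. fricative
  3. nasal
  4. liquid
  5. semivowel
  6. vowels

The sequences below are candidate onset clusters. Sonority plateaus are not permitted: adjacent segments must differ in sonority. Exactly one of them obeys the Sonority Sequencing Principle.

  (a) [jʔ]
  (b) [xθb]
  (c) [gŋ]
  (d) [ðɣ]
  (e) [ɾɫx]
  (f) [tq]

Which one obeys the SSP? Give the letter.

c

(a) sonority 5-1: ill-formed.
(b) sonority 2-2-1: ill-formed.
(c) sonority 1-3: well-formed.
(d) sonority 2-2: ill-formed.
(e) sonority 4-4-2: ill-formed.
(f) sonority 1-1: ill-formed.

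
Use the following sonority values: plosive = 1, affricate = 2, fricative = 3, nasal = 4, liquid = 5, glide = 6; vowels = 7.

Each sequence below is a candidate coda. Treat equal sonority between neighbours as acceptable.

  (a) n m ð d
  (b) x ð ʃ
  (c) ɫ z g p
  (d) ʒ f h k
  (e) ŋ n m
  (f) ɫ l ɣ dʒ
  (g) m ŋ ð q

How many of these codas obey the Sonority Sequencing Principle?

7

(a) sonority 4-4-3-1: well-formed.
(b) sonority 3-3-3: well-formed.
(c) sonority 5-3-1-1: well-formed.
(d) sonority 3-3-3-1: well-formed.
(e) sonority 4-4-4: well-formed.
(f) sonority 5-5-3-2: well-formed.
(g) sonority 4-4-3-1: well-formed.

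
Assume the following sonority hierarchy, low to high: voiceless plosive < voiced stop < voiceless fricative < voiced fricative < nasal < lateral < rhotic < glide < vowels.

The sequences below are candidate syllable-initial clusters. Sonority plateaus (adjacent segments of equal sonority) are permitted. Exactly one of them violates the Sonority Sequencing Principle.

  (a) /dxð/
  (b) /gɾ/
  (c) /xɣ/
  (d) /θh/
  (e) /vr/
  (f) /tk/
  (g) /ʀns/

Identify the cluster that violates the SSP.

g

(a) 2-3-4 → obeys
(b) 2-7 → obeys
(c) 3-4 → obeys
(d) 3-3 → obeys
(e) 4-7 → obeys
(f) 1-1 → obeys
(g) 7-5-3 → violates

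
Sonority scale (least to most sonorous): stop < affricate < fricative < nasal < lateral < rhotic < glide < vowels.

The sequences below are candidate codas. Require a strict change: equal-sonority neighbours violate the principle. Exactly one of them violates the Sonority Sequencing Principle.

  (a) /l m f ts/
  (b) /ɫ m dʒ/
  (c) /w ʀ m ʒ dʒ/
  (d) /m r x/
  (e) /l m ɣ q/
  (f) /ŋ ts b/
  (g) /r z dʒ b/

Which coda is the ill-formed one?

(a) 5-4-3-2 → obeys
(b) 5-4-2 → obeys
(c) 7-6-4-3-2 → obeys
(d) 4-6-3 → violates
(e) 5-4-3-1 → obeys
(f) 4-2-1 → obeys
(g) 6-3-2-1 → obeys

d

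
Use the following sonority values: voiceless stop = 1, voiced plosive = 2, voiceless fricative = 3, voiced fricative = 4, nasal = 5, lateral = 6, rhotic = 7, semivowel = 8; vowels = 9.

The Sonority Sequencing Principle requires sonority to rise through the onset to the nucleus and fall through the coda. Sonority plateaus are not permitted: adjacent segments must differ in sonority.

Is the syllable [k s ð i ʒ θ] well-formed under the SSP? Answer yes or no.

yes

Onset: /k/ is a voiceless stop (sonority 1), /s/ is a voiceless fricative (sonority 3), /ð/ is a voiced fricative (sonority 4); then the nucleus /i/ (sonority 9).
Onset profile 1-3-4-9 — rises to the nucleus.
Coda: /ʒ/ is a voiced fricative (sonority 4), /θ/ is a voiceless fricative (sonority 3).
Coda profile 9-4-3 — falls from the nucleus.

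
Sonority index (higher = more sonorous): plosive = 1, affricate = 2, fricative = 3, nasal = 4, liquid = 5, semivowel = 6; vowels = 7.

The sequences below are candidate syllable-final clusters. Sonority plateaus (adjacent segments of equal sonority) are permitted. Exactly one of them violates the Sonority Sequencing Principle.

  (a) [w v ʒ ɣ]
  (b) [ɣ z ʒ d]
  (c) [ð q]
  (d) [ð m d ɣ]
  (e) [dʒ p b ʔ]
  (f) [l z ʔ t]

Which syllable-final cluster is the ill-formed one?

d

(a) 6-3-3-3 → obeys
(b) 3-3-3-1 → obeys
(c) 3-1 → obeys
(d) 3-4-1-3 → violates
(e) 2-1-1-1 → obeys
(f) 5-3-1-1 → obeys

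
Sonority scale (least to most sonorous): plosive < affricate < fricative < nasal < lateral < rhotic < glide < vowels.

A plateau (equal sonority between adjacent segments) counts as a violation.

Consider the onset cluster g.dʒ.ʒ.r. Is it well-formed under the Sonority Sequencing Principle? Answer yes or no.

yes

/g/ — plosive, sonority 1.
/dʒ/ — affricate, sonority 2.
/ʒ/ — fricative, sonority 3.
/r/ — rhotic, sonority 6.
The profile 1-2-3-6 strictly rises, so the onset cluster satisfies the SSP.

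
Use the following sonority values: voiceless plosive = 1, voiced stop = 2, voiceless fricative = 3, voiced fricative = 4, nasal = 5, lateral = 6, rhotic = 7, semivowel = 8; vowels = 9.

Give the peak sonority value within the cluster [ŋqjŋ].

8

/ŋ/ — nasal, sonority 5.
/q/ — voiceless plosive, sonority 1.
/j/ — semivowel, sonority 8.
/ŋ/ — nasal, sonority 5.
The maximum is 8.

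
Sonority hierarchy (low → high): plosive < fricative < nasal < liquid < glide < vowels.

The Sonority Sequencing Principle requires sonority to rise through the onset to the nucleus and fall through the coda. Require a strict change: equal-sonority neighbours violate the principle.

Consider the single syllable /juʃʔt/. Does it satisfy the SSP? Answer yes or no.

no

Onset: /j/ is a glide (sonority 5); then the nucleus /u/ (sonority 6).
Onset profile 5-6 — rises to the nucleus.
Coda: /ʃ/ is a fricative (sonority 2), /ʔ/ is a plosive (sonority 1), /t/ is a plosive (sonority 1).
Coda profile 6-2-1-1 — does not strictly fall throughout.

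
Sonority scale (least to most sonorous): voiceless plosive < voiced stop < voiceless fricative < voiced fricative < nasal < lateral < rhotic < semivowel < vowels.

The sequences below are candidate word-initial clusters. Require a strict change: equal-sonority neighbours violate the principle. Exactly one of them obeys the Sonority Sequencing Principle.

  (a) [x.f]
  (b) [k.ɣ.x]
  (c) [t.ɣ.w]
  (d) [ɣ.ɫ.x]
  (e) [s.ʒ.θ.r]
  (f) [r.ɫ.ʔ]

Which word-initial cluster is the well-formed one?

c

(a) 3-3 → violates
(b) 1-4-3 → violates
(c) 1-4-8 → obeys
(d) 4-6-3 → violates
(e) 3-4-3-7 → violates
(f) 7-6-1 → violates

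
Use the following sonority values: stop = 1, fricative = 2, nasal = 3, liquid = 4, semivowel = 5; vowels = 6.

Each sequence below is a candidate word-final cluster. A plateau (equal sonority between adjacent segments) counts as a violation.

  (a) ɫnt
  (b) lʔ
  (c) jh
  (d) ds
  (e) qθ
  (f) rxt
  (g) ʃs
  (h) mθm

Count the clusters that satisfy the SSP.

4

(a) ɫnt: profile 4-3-1 — obeys.
(b) lʔ: profile 4-1 — obeys.
(c) jh: profile 5-2 — obeys.
(d) ds: profile 1-2 — violates.
(e) qθ: profile 1-2 — violates.
(f) rxt: profile 4-2-1 — obeys.
(g) ʃs: profile 2-2 — violates.
(h) mθm: profile 3-2-3 — violates.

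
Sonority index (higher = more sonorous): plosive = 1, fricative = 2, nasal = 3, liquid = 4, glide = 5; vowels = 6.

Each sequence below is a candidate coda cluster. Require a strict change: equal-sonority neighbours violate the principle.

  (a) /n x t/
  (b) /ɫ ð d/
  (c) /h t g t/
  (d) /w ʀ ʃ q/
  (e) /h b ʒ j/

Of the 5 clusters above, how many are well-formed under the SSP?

3

(a) sonority 3-2-1: well-formed.
(b) sonority 4-2-1: well-formed.
(c) sonority 2-1-1-1: ill-formed.
(d) sonority 5-4-2-1: well-formed.
(e) sonority 2-1-2-5: ill-formed.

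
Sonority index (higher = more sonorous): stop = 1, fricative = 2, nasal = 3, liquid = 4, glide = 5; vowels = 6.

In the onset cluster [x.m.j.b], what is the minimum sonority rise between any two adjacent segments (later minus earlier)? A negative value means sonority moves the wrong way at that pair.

-4

/x/ is a fricative (sonority 2).
/m/ is a nasal (sonority 3).
/j/ is a glide (sonority 5).
/b/ is a stop (sonority 1).
/x/→/m/: change +1.
/m/→/j/: change +2.
/j/→/b/: change -4.
Minimum = -4.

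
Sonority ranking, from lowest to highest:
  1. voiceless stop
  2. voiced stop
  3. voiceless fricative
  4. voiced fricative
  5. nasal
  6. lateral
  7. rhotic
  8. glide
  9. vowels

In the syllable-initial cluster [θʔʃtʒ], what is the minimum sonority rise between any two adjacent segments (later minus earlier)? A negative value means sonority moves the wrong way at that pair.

/θ/: voiceless fricative = 3.
/ʔ/: voiceless stop = 1.
/ʃ/: voiceless fricative = 3.
/t/: voiceless stop = 1.
/ʒ/: voiced fricative = 4.
/θ/→/ʔ/: change -2.
/ʔ/→/ʃ/: change +2.
/ʃ/→/t/: change -2.
/t/→/ʒ/: change +3.
Minimum = -2.

-2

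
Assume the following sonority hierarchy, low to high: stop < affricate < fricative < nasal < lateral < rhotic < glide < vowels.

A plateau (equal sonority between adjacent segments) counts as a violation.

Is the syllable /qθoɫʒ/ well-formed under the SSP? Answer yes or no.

Onset: /q/ is a stop (sonority 1), /θ/ is a fricative (sonority 3); then the nucleus /o/ (sonority 8).
Onset profile 1-3-8 — rises to the nucleus.
Coda: /ɫ/ is a lateral (sonority 5), /ʒ/ is a fricative (sonority 3).
Coda profile 8-5-3 — falls from the nucleus.

yes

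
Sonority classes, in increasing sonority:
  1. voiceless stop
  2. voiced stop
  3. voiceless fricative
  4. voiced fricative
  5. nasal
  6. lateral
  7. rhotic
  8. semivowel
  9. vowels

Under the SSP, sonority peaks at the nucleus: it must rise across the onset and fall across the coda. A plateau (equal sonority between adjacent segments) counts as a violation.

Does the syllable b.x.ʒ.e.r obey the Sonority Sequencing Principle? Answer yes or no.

Onset: /b/ is a voiced stop (sonority 2), /x/ is a voiceless fricative (sonority 3), /ʒ/ is a voiced fricative (sonority 4); then the nucleus /e/ (sonority 9).
Onset profile 2-3-4-9 — rises to the nucleus.
Coda: /r/ is a rhotic (sonority 7).
Coda profile 9-7 — falls from the nucleus.

yes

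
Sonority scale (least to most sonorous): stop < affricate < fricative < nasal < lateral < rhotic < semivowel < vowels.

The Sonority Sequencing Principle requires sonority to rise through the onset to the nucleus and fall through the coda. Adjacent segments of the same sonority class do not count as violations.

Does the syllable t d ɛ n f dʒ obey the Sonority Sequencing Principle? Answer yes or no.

yes

Onset: /t/ is a stop (sonority 1), /d/ is a stop (sonority 1); then the nucleus /ɛ/ (sonority 8).
Onset profile 1-1-8 — rises to the nucleus.
Coda: /n/ is a nasal (sonority 4), /f/ is a fricative (sonority 3), /dʒ/ is an affricate (sonority 2).
Coda profile 8-4-3-2 — falls from the nucleus.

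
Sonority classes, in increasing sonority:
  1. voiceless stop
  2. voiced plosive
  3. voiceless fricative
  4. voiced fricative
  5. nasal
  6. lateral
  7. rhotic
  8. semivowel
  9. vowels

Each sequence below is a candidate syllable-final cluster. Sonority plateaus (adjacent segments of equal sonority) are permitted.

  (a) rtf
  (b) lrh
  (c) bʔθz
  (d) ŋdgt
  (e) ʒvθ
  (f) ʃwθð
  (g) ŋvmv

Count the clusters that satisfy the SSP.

2

(a) sonority 7-1-3: ill-formed.
(b) sonority 6-7-3: ill-formed.
(c) sonority 2-1-3-4: ill-formed.
(d) sonority 5-2-2-1: well-formed.
(e) sonority 4-4-3: well-formed.
(f) sonority 3-8-3-4: ill-formed.
(g) sonority 5-4-5-4: ill-formed.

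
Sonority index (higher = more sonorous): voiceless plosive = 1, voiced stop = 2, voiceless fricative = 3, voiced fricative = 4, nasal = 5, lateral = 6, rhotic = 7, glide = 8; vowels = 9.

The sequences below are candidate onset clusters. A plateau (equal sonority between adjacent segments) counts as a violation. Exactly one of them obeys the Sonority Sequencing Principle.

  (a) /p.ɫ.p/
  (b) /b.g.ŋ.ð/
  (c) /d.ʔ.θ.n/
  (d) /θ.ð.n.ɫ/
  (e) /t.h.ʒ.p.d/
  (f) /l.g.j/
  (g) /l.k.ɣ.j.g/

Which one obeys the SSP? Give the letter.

(a) 1-6-1 → violates
(b) 2-2-5-4 → violates
(c) 2-1-3-5 → violates
(d) 3-4-5-6 → obeys
(e) 1-3-4-1-2 → violates
(f) 6-2-8 → violates
(g) 6-1-4-8-2 → violates

d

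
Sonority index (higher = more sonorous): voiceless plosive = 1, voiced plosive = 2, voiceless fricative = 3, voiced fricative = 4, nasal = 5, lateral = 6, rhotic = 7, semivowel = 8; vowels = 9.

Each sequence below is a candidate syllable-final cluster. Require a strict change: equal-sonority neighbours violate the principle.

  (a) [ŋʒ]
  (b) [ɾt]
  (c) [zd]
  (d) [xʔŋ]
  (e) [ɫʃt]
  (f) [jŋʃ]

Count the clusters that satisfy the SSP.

(a) sonority 5-4: well-formed.
(b) sonority 7-1: well-formed.
(c) sonority 4-2: well-formed.
(d) sonority 3-1-5: ill-formed.
(e) sonority 6-3-1: well-formed.
(f) sonority 8-5-3: well-formed.

5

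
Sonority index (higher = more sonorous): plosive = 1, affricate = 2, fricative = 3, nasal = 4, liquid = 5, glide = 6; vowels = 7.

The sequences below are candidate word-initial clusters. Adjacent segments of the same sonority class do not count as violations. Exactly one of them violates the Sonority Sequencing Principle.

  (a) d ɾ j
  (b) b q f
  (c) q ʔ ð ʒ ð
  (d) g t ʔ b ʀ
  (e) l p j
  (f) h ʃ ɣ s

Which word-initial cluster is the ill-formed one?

e

(a) d ɾ j: profile 1-5-6 — obeys.
(b) b q f: profile 1-1-3 — obeys.
(c) q ʔ ð ʒ ð: profile 1-1-3-3-3 — obeys.
(d) g t ʔ b ʀ: profile 1-1-1-1-5 — obeys.
(e) l p j: profile 5-1-6 — violates.
(f) h ʃ ɣ s: profile 3-3-3-3 — obeys.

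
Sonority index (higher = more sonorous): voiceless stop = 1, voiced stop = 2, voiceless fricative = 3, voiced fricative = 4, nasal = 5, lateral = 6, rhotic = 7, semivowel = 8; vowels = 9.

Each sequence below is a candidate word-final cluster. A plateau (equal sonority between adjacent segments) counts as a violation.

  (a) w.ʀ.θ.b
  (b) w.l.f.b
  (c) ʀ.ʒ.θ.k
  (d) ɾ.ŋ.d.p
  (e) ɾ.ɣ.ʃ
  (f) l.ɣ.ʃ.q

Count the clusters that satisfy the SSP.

6

(a) sonority 8-7-3-2: well-formed.
(b) sonority 8-6-3-2: well-formed.
(c) sonority 7-4-3-1: well-formed.
(d) sonority 7-5-2-1: well-formed.
(e) sonority 7-4-3: well-formed.
(f) sonority 6-4-3-1: well-formed.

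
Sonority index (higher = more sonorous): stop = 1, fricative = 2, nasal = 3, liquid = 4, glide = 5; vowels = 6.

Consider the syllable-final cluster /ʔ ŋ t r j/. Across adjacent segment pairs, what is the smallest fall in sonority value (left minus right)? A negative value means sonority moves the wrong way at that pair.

/ʔ/: stop = 1.
/ŋ/: nasal = 3.
/t/: stop = 1.
/r/: liquid = 4.
/j/: glide = 5.
/ʔ/→/ŋ/: change -2.
/ŋ/→/t/: change +2.
/t/→/r/: change -3.
/r/→/j/: change -1.
Minimum = -3.

-3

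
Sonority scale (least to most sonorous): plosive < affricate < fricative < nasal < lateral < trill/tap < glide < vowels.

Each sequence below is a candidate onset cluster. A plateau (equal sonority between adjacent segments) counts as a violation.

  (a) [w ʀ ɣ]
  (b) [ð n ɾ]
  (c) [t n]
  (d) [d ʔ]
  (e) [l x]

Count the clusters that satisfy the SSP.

2

(a) [w ʀ ɣ]: profile 7-6-3 — violates.
(b) [ð n ɾ]: profile 3-4-6 — obeys.
(c) [t n]: profile 1-4 — obeys.
(d) [d ʔ]: profile 1-1 — violates.
(e) [l x]: profile 5-3 — violates.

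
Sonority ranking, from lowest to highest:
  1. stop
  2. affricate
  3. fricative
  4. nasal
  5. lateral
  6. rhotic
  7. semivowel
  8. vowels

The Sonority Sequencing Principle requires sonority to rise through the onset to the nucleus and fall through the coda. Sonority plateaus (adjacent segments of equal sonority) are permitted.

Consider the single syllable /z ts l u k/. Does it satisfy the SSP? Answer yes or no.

Onset: /z/ is a fricative (sonority 3), /ts/ is an affricate (sonority 2), /l/ is a lateral (sonority 5); then the nucleus /u/ (sonority 8).
Onset profile 3-2-5-8 — does not rise throughout.
Coda: /k/ is a stop (sonority 1).
Coda profile 8-1 — falls from the nucleus.

no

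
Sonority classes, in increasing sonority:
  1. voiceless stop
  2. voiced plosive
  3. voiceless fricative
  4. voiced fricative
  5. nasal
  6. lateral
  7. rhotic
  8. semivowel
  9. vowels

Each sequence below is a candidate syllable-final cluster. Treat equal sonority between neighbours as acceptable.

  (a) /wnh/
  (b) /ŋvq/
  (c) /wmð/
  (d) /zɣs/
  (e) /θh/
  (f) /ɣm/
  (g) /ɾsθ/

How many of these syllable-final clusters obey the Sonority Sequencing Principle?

(a) /wnh/: profile 8-5-3 — obeys.
(b) /ŋvq/: profile 5-4-1 — obeys.
(c) /wmð/: profile 8-5-4 — obeys.
(d) /zɣs/: profile 4-4-3 — obeys.
(e) /θh/: profile 3-3 — obeys.
(f) /ɣm/: profile 4-5 — violates.
(g) /ɾsθ/: profile 7-3-3 — obeys.

6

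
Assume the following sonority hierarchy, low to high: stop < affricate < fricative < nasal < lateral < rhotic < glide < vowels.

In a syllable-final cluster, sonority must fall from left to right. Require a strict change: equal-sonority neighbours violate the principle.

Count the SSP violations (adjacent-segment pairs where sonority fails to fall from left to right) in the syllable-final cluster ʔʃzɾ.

/ʔ/ is a stop (sonority 1).
/ʃ/ is a fricative (sonority 3).
/z/ is a fricative (sonority 3).
/ɾ/ is a rhotic (sonority 6).
/ʔ/→/ʃ/: 1→3 (does not fall) — violation.
/ʃ/→/z/: 3→3 (plateau) — violation.
/z/→/ɾ/: 3→6 (does not fall) — violation.

3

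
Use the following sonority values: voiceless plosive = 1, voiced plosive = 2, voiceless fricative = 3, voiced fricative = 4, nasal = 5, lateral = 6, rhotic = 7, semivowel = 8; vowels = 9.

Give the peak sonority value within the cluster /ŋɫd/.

/ŋ/: nasal = 5.
/ɫ/: lateral = 6.
/d/: voiced plosive = 2.
The maximum is 6.

6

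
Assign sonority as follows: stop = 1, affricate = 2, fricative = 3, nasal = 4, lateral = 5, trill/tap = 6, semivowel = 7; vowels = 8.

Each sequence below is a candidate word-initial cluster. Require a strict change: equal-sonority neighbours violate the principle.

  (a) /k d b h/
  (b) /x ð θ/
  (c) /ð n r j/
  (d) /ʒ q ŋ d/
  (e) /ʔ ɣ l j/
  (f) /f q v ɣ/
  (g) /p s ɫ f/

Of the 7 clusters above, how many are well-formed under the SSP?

(a) sonority 1-1-1-3: ill-formed.
(b) sonority 3-3-3: ill-formed.
(c) sonority 3-4-6-7: well-formed.
(d) sonority 3-1-4-1: ill-formed.
(e) sonority 1-3-5-7: well-formed.
(f) sonority 3-1-3-3: ill-formed.
(g) sonority 1-3-5-3: ill-formed.

2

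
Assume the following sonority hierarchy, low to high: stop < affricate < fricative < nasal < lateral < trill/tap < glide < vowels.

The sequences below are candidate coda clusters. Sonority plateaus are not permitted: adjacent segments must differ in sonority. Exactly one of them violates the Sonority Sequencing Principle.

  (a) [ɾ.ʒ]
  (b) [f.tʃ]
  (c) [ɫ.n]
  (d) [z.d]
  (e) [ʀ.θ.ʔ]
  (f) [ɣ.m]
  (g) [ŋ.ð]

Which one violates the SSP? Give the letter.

(a) 6-3 → obeys
(b) 3-2 → obeys
(c) 5-4 → obeys
(d) 3-1 → obeys
(e) 6-3-1 → obeys
(f) 3-4 → violates
(g) 4-3 → obeys

f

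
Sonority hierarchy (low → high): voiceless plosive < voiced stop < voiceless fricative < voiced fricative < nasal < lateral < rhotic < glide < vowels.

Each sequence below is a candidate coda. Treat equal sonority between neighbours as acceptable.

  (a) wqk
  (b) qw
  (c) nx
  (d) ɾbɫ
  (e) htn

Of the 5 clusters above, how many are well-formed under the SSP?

(a) sonority 8-1-1: well-formed.
(b) sonority 1-8: ill-formed.
(c) sonority 5-3: well-formed.
(d) sonority 7-2-6: ill-formed.
(e) sonority 3-1-5: ill-formed.

2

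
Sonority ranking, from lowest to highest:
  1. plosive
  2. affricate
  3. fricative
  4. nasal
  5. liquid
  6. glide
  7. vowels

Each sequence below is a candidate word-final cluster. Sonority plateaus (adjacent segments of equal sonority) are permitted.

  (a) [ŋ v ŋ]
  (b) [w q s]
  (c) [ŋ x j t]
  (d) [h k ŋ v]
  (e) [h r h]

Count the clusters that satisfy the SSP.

0

(a) 4-3-4 → violates
(b) 6-1-3 → violates
(c) 4-3-6-1 → violates
(d) 3-1-4-3 → violates
(e) 3-5-3 → violates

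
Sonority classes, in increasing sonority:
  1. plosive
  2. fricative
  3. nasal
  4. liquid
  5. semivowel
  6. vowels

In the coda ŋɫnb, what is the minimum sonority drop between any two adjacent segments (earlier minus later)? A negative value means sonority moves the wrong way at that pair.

/ŋ/ is a nasal (sonority 3).
/ɫ/ is a liquid (sonority 4).
/n/ is a nasal (sonority 3).
/b/ is a plosive (sonority 1).
/ŋ/→/ɫ/: change -1.
/ɫ/→/n/: change +1.
/n/→/b/: change +2.
Minimum = -1.

-1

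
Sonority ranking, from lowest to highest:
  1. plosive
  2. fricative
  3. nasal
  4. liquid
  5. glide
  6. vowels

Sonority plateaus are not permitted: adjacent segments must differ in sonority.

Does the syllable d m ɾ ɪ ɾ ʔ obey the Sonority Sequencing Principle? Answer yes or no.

Onset: /d/ is a plosive (sonority 1), /m/ is a nasal (sonority 3), /ɾ/ is a liquid (sonority 4); then the nucleus /ɪ/ (sonority 6).
Onset profile 1-3-4-6 — rises to the nucleus.
Coda: /ɾ/ is a liquid (sonority 4), /ʔ/ is a plosive (sonority 1).
Coda profile 6-4-1 — falls from the nucleus.

yes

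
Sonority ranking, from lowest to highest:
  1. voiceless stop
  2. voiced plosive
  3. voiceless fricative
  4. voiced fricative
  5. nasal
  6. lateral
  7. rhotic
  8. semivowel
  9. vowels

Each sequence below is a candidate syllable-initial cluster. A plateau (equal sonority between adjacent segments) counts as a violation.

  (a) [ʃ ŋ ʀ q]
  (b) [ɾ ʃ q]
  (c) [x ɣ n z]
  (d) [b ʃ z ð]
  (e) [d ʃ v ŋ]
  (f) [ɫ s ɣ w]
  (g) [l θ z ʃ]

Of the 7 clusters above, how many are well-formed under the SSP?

1

(a) [ʃ ŋ ʀ q]: profile 3-5-7-1 — violates.
(b) [ɾ ʃ q]: profile 7-3-1 — violates.
(c) [x ɣ n z]: profile 3-4-5-4 — violates.
(d) [b ʃ z ð]: profile 2-3-4-4 — violates.
(e) [d ʃ v ŋ]: profile 2-3-4-5 — obeys.
(f) [ɫ s ɣ w]: profile 6-3-4-8 — violates.
(g) [l θ z ʃ]: profile 6-3-4-3 — violates.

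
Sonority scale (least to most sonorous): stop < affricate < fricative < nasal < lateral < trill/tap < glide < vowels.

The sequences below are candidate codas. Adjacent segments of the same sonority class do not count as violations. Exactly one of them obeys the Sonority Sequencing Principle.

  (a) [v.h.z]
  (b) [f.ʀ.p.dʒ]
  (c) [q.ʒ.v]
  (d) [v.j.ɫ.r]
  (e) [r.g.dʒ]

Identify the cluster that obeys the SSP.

a

(a) 3-3-3 → obeys
(b) 3-6-1-2 → violates
(c) 1-3-3 → violates
(d) 3-7-5-6 → violates
(e) 6-1-2 → violates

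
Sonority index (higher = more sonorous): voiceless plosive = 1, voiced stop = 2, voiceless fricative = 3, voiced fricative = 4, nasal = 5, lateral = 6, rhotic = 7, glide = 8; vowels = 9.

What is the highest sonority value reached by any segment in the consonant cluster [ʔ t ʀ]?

/ʔ/ — voiceless plosive, sonority 1.
/t/ — voiceless plosive, sonority 1.
/ʀ/ — rhotic, sonority 7.
The maximum is 7.

7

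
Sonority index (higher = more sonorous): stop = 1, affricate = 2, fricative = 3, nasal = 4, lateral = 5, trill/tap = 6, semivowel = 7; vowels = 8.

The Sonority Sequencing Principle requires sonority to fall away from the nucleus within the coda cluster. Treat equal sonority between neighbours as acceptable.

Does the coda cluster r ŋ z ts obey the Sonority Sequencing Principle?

/r/ is a trill/tap (sonority 6).
/ŋ/ is a nasal (sonority 4).
/z/ is a fricative (sonority 3).
/ts/ is an affricate (sonority 2).
The profile 6-4-3-2 strictly falls, so the coda cluster satisfies the SSP.

yes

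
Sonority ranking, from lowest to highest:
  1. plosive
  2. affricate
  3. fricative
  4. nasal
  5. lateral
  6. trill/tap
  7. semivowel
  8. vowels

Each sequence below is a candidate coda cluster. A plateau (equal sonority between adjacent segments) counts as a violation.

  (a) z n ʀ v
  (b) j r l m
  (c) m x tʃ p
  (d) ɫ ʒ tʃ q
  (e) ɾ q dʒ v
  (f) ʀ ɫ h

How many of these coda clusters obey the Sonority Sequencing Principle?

(a) z n ʀ v: profile 3-4-6-3 — violates.
(b) j r l m: profile 7-6-5-4 — obeys.
(c) m x tʃ p: profile 4-3-2-1 — obeys.
(d) ɫ ʒ tʃ q: profile 5-3-2-1 — obeys.
(e) ɾ q dʒ v: profile 6-1-2-3 — violates.
(f) ʀ ɫ h: profile 6-5-3 — obeys.

4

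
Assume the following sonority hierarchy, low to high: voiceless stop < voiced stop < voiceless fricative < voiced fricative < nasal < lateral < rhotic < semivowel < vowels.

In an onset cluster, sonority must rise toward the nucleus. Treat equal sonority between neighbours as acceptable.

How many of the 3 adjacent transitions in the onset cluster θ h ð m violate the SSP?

/θ/ — voiceless fricative, sonority 3.
/h/ — voiceless fricative, sonority 3.
/ð/ — voiced fricative, sonority 4.
/m/ — nasal, sonority 5.
/θ/→/h/: 3→3 (plateau, allowed) — ok.
/h/→/ð/: 3→4 (rises) — ok.
/ð/→/m/: 4→5 (rises) — ok.

0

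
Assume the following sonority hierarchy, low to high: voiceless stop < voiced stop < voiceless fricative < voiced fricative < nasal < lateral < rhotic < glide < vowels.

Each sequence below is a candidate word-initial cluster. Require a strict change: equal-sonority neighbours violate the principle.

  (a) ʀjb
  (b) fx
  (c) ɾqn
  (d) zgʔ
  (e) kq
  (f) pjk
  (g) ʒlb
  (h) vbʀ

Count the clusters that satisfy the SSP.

0

(a) 7-8-2 → violates
(b) 3-3 → violates
(c) 7-1-5 → violates
(d) 4-2-1 → violates
(e) 1-1 → violates
(f) 1-8-1 → violates
(g) 4-6-2 → violates
(h) 4-2-7 → violates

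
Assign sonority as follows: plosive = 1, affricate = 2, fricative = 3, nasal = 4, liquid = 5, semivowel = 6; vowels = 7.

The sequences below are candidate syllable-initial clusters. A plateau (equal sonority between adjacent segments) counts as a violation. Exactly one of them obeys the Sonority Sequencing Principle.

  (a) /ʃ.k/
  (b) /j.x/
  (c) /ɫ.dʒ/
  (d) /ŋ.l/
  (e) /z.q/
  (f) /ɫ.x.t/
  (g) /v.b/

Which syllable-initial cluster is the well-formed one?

d

(a) 3-1 → violates
(b) 6-3 → violates
(c) 5-2 → violates
(d) 4-5 → obeys
(e) 3-1 → violates
(f) 5-3-1 → violates
(g) 3-1 → violates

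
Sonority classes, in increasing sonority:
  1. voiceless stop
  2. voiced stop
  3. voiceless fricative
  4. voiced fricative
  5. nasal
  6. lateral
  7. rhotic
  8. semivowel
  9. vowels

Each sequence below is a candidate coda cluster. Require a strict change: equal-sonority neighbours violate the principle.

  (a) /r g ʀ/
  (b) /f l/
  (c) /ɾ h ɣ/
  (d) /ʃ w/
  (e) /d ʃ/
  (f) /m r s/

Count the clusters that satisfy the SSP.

0

(a) sonority 7-2-7: ill-formed.
(b) sonority 3-6: ill-formed.
(c) sonority 7-3-4: ill-formed.
(d) sonority 3-8: ill-formed.
(e) sonority 2-3: ill-formed.
(f) sonority 5-7-3: ill-formed.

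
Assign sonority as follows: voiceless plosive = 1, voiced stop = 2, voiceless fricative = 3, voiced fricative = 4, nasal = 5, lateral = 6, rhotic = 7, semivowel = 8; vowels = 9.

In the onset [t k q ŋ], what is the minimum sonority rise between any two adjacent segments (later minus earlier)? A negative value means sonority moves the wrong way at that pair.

/t/ — voiceless plosive, sonority 1.
/k/ — voiceless plosive, sonority 1.
/q/ — voiceless plosive, sonority 1.
/ŋ/ — nasal, sonority 5.
/t/→/k/: change +0.
/k/→/q/: change +0.
/q/→/ŋ/: change +4.
Minimum = 0.

0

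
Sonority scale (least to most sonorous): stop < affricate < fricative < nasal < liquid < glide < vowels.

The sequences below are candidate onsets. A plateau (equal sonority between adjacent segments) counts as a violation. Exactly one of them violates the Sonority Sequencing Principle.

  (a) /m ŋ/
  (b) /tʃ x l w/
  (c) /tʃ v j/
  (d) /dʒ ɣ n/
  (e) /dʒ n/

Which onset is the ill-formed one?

a

(a) /m ŋ/: profile 4-4 — violates.
(b) /tʃ x l w/: profile 2-3-5-6 — obeys.
(c) /tʃ v j/: profile 2-3-6 — obeys.
(d) /dʒ ɣ n/: profile 2-3-4 — obeys.
(e) /dʒ n/: profile 2-4 — obeys.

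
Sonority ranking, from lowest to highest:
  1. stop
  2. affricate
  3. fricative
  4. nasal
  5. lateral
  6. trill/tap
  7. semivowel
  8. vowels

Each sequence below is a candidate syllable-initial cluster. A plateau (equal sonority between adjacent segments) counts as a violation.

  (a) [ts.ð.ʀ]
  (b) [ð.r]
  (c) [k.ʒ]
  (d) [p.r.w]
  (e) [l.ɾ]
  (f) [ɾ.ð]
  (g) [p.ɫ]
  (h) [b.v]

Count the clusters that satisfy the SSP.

7

(a) [ts.ð.ʀ]: profile 2-3-6 — obeys.
(b) [ð.r]: profile 3-6 — obeys.
(c) [k.ʒ]: profile 1-3 — obeys.
(d) [p.r.w]: profile 1-6-7 — obeys.
(e) [l.ɾ]: profile 5-6 — obeys.
(f) [ɾ.ð]: profile 6-3 — violates.
(g) [p.ɫ]: profile 1-5 — obeys.
(h) [b.v]: profile 1-3 — obeys.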